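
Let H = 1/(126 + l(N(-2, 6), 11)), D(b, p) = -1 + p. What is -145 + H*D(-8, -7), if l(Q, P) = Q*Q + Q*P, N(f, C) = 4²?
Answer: -40459/279 ≈ -145.01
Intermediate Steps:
N(f, C) = 16
l(Q, P) = Q² + P*Q
H = 1/558 (H = 1/(126 + 16*(11 + 16)) = 1/(126 + 16*27) = 1/(126 + 432) = 1/558 ≈ 0.0017921)
-145 + H*D(-8, -7) = -145 + (-1 - 7)/558 = -145 + (1/558)*(-8) = -145 - 4/279 = -40459/279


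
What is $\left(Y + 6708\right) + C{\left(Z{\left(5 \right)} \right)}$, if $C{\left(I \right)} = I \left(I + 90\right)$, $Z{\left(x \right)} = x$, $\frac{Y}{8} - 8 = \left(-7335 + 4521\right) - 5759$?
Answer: $-61337$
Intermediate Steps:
$Y = -68520$ ($Y = 64 + 8 \left(\left(-7335 + 4521\right) - 5759\right) = 64 + 8 \left(-2814 - 5759\right) = 64 + 8 \left(-8573\right) = 64 - 68584 = -68520$)
$C{\left(I \right)} = I \left(90 + I\right)$
$\left(Y + 6708\right) + C{\left(Z{\left(5 \right)} \right)} = \left(-68520 + 6708\right) + 5 \left(90 + 5\right) = -61812 + 5 \cdot 95 = -61812 + 475 = -61337$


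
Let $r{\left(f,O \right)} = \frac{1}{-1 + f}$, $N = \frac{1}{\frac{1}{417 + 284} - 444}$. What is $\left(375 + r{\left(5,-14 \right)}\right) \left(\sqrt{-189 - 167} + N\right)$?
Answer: $- \frac{1052201}{1244972} + \frac{1501 i \sqrt{89}}{2} \approx -0.84516 + 7080.2 i$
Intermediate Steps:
$N = - \frac{701}{311243}$ ($N = \frac{1}{\frac{1}{701} - 444} = \frac{1}{- \frac{311243}{701}} = - \frac{701}{311243} \approx -0.0022523$)
$\left(375 + r{\left(5,-14 \right)}\right) \left(\sqrt{-189 - 167} + N\right) = \left(375 + \frac{1}{-1 + 5}\right) \left(\sqrt{-189 - 167} - \frac{701}{311243}\right) = \left(375 + \frac{1}{4}\right) \left(\sqrt{-356} - \frac{701}{311243}\right) = \left(375 + \frac{1}{4}\right) \left(2 i \sqrt{89} - \frac{701}{311243}\right) = \frac{1501 \left(- \frac{701}{311243} + 2 i \sqrt{89}\right)}{4} = - \frac{1052201}{1244972} + \frac{1501 i \sqrt{89}}{2}$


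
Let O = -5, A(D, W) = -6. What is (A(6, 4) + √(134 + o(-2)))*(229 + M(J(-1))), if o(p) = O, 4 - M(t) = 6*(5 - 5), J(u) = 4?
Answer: -1398 + 233*√129 ≈ 1248.4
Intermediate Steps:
M(t) = 4 (M(t) = 4 - 6*(5 - 5) = 4 - 6*0 = 4 - 1*0 = 4 + 0 = 4)
o(p) = -5
(A(6, 4) + √(134 + o(-2)))*(229 + M(J(-1))) = (-6 + √(134 - 5))*(229 + 4) = (-6 + √129)*233 = -1398 + 233*√129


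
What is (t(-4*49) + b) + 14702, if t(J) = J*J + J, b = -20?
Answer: 52902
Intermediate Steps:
t(J) = J + J² (t(J) = J² + J = J + J²)
(t(-4*49) + b) + 14702 = ((-4*49)*(1 - 4*49) - 20) + 14702 = (-196*(1 - 196) - 20) + 14702 = (-196*(-195) - 20) + 14702 = (38220 - 20) + 14702 = 38200 + 14702 = 52902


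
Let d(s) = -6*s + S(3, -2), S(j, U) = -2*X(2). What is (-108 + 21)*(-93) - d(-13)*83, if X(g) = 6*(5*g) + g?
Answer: 11909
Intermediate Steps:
X(g) = 31*g (X(g) = 30*g + g = 31*g)
S(j, U) = -124 (S(j, U) = -62*2 = -2*62 = -124)
d(s) = -124 - 6*s (d(s) = -6*s - 124 = -124 - 6*s)
(-108 + 21)*(-93) - d(-13)*83 = (-108 + 21)*(-93) - (-124 - 6*(-13))*83 = -87*(-93) - (-124 + 78)*83 = 8091 - (-46)*83 = 8091 - 1*(-3818) = 8091 + 3818 = 11909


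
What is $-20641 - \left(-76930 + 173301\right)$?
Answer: $-117012$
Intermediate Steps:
$-20641 - \left(-76930 + 173301\right) = -20641 - 96371 = -117012$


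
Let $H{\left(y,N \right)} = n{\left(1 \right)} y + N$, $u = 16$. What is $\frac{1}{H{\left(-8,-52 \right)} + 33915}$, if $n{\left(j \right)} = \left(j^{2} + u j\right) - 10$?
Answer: $\frac{1}{33807} \approx 2.958 \cdot 10^{-5}$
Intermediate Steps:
$n{\left(j \right)} = -10 + j^{2} + 16 j$ ($n{\left(j \right)} = \left(j^{2} + 16 j\right) - 10 = -10 + j^{2} + 16 j$)
$H{\left(y,N \right)} = N + 7 y$ ($H{\left(y,N \right)} = \left(-10 + 1^{2} + 16 \cdot 1\right) y + N = \left(-10 + 1 + 16\right) y + N = 7 y + N = N + 7 y$)
$\frac{1}{H{\left(-8,-52 \right)} + 33915} = \frac{1}{\left(-52 + 7 \left(-8\right)\right) + 33915} = \frac{1}{\left(-52 - 56\right) + 33915} = \frac{1}{-108 + 33915} = \frac{1}{33807}$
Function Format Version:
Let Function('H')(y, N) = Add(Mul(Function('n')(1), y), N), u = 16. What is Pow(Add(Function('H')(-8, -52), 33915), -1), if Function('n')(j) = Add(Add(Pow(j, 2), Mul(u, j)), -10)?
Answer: Rational(1, 33807) ≈ 2.9580e-5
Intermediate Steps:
Function('n')(j) = Add(-10, Pow(j, 2), Mul(16, j)) (Function('n')(j) = Add(Add(Pow(j, 2), Mul(16, j)), -10) = Add(-10, Pow(j, 2), Mul(16, j)))
Function('H')(y, N) = Add(N, Mul(7, y)) (Function('H')(y, N) = Add(Mul(Add(-10, Pow(1, 2), Mul(16, 1)), y), N) = Add(Mul(Add(-10, 1, 16), y), N) = Add(Mul(7, y), N) = Add(N, Mul(7, y)))
Pow(Add(Function('H')(-8, -52), 33915), -1) = Pow(Add(Add(-52, Mul(7, -8)), 33915), -1) = Pow(Add(Add(-52, -56), 33915), -1) = Pow(Add(-108, 33915), -1) = Pow(33807, -1) = Rational(1, 33807)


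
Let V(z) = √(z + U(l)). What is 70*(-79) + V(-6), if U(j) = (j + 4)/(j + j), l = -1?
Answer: -5530 + I*√30/2 ≈ -5530.0 + 2.7386*I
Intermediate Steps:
U(j) = (4 + j)/(2*j) (U(j) = (4 + j)/((2*j)) = (4 + j)*(1/(2*j)) = (4 + j)/(2*j))
V(z) = √(-3/2 + z) (V(z) = √(z + (½)*(4 - 1)/(-1)) = √(z + (½)*(-1)*3) = √(z - 3/2) = √(-3/2 + z))
70*(-79) + V(-6) = 70*(-79) + √(-6 + 4*(-6))/2 = -5530 + √(-6 - 24)/2 = -5530 + √(-30)/2 = -5530 + (I*√30)/2 = -5530 + I*√30/2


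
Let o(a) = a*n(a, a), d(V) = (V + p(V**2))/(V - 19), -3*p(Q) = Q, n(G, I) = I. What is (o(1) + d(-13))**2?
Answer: 361/36 ≈ 10.028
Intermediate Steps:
p(Q) = -Q/3
d(V) = (V - V**2/3)/(-19 + V) (d(V) = (V - V**2/3)/(V - 19) = (V - V**2/3)/(-19 + V))
o(a) = a**2 (o(a) = a*a = a**2)
(o(1) + d(-13))**2 = (1**2 + (1/3)*(-13)*(3 - 1*(-13))/(-19 - 13))**2 = (1 + (1/3)*(-13)*(3 + 13)/(-32))**2 = (1 + (1/3)*(-13)*(-1/32)*16)**2 = (1 + 13/6)**2 = (19/6)**2 = 361/36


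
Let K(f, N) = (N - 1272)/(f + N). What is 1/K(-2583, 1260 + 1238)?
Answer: -85/1226 ≈ -0.069331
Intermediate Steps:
K(f, N) = (-1272 + N)/(N + f)
1/K(-2583, 1260 + 1238) = 1/((-1272 + (1260 + 1238))/((1260 + 1238) - 2583)) = 1/((-1272 + 2498)/(2498 - 2583)) = 1/(1226/(-85)) = 1/(-1/85*1226) = 1/(-1226/85) = -85/1226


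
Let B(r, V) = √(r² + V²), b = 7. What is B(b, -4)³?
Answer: 65*√65 ≈ 524.05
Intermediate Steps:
B(r, V) = √(V² + r²)
B(b, -4)³ = (√((-4)² + 7²))³ = (√(16 + 49))³ = (√65)³ = 65*√65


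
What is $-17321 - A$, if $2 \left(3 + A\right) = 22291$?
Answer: $- \frac{56927}{2} \approx -28464.0$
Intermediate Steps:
$A = \frac{22285}{2}$ ($A = -3 + \frac{1}{2} \cdot 22291 = -3 + \frac{22291}{2} = \frac{22285}{2} \approx 11143.0$)
$-17321 - A = -17321 - \frac{22285}{2} = - \frac{56927}{2}$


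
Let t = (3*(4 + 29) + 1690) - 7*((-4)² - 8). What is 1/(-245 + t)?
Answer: 1/1488 ≈ 0.00067204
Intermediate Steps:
t = 1733 (t = (3*33 + 1690) - 7*(16 - 8) = (99 + 1690) - 7*8 = 1789 - 56 = 1733)
1/(-245 + t) = 1/(-245 + 1733) = 1/1488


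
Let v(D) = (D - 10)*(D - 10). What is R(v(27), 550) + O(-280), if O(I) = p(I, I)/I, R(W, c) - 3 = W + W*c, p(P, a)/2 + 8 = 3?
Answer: 4458777/28 ≈ 1.5924e+5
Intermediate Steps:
p(P, a) = -10 (p(P, a) = -16 + 2*3 = -16 + 6 = -10)
v(D) = (-10 + D)² (v(D) = (-10 + D)*(-10 + D) = (-10 + D)²)
R(W, c) = 3 + W + W*c (R(W, c) = 3 + (W + W*c) = 3 + W + W*c)
O(I) = -10/I
R(v(27), 550) + O(-280) = (3 + (-10 + 27)² + (-10 + 27)²*550) - 10/(-280) = (3 + 17² + 17²*550) - 10*(-1/280) = (3 + 289 + 289*550) + 1/28 = (3 + 289 + 158950) + 1/28 = 159242 + 1/28 = 4458777/28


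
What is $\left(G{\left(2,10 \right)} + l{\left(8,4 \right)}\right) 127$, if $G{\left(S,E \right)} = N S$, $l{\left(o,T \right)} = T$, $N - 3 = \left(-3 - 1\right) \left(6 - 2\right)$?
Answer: $-2794$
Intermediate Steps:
$N = -13$ ($N = 3 + \left(-3 - 1\right) \left(6 - 2\right) = 3 - 16 = -13$)
$G{\left(S,E \right)} = - 13 S$
$\left(G{\left(2,10 \right)} + l{\left(8,4 \right)}\right) 127 = \left(\left(-13\right) 2 + 4\right) 127 = \left(-26 + 4\right) 127 = \left(-22\right) 127 = -2794$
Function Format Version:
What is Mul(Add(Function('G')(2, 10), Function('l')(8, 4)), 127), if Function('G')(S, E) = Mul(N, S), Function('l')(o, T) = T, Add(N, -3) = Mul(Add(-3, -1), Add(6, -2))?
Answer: -2794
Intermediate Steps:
N = -13 (N = Add(3, Mul(Add(-3, -1), Add(6, -2))) = Add(3, Mul(-4, 4)) = Add(3, -16) = -13)
Function('G')(S, E) = Mul(-13, S)
Mul(Add(Function('G')(2, 10), Function('l')(8, 4)), 127) = Mul(Add(Mul(-13, 2), 4), 127) = Mul(Add(-26, 4), 127) = Mul(-22, 127) = -2794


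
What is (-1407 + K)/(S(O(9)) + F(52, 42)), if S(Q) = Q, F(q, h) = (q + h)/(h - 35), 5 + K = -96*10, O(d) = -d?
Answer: -16604/31 ≈ -535.61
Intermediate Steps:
K = -965 (K = -5 - 96*10 = -5 - 960 = -965)
F(q, h) = (h + q)/(-35 + h)
(-1407 + K)/(S(O(9)) + F(52, 42)) = (-1407 - 965)/(-1*9 + (42 + 52)/(-35 + 42)) = -2372/(-9 + 94/7) = -2372/31/7 = -2372*7/31 = -16604/31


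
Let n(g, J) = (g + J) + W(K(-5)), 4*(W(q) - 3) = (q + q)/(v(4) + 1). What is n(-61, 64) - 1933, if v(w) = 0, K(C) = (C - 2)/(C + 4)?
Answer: -3847/2 ≈ -1923.5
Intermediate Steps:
K(C) = (-2 + C)/(4 + C)
W(q) = 3 + q/2 (W(q) = 3 + ((q + q)/(0 + 1))/4 = 3 + ((2*q)/1)/4 = 3 + ((2*q)*1)/4 = 3 + (2*q)/4 = 3 + q/2)
n(g, J) = 13/2 + J + g (n(g, J) = (g + J) + (3 + ((-2 - 5)/(4 - 5))/2) = (J + g) + (3 + (-7/(-1))/2) = (J + g) + (3 + (-1*(-7))/2) = (J + g) + (3 + (½)*7) = (J + g) + (3 + 7/2) = (J + g) + 13/2 = 13/2 + J + g)
n(-61, 64) - 1933 = (13/2 + 64 - 61) - 1933 = 19/2 - 1933 = -3847/2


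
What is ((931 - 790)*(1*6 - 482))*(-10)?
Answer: 671160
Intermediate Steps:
((931 - 790)*(1*6 - 482))*(-10) = (141*(6 - 482))*(-10) = (141*(-476))*(-10) = -67116*(-10) = 671160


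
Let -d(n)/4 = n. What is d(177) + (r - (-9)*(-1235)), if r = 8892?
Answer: -2931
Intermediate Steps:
d(n) = -4*n
d(177) + (r - (-9)*(-1235)) = -4*177 + (8892 - (-9)*(-1235)) = -708 + (8892 - 1*11115) = -708 + (8892 - 11115) = -708 - 2223 = -2931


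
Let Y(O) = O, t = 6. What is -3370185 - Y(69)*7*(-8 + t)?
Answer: -3369219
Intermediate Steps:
-3370185 - Y(69)*7*(-8 + t) = -3370185 - 69*7*(-8 + 6) = -3370185 - 69*7*(-2) = -3370185 - 69*(-14) = -3370185 - 1*(-966) = -3370185 + 966 = -3369219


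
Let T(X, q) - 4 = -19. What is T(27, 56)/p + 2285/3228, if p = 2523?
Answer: 1905545/2714748 ≈ 0.70192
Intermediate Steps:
T(X, q) = -15 (T(X, q) = 4 - 19 = -15)
T(27, 56)/p + 2285/3228 = -15/2523 + 2285/3228 = -15*1/2523 + 2285*(1/3228) = -5/841 + 2285/3228 = 1905545/2714748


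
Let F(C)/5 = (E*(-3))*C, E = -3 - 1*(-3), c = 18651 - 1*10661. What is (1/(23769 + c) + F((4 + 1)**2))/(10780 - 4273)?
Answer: 1/206655813 ≈ 4.8390e-9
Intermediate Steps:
c = 7990 (c = 18651 - 10661 = 7990)
E = 0 (E = -3 + 3 = 0)
F(C) = 0 (F(C) = 5*((0*(-3))*C) = 5*(0*C) = 5*0 = 0)
(1/(23769 + c) + F((4 + 1)**2))/(10780 - 4273) = (1/(23769 + 7990) + 0)/(10780 - 4273) = (1/31759 + 0)/6507 = (1/31759 + 0)*(1/6507) = (1/31759)*(1/6507) = 1/206655813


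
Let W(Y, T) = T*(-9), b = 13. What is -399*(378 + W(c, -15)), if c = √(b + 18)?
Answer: -204687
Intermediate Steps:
c = √31 (c = √(13 + 18) = √31 ≈ 5.5678)
W(Y, T) = -9*T
-399*(378 + W(c, -15)) = -399*(378 - 9*(-15)) = -399*(378 + 135) = -399*513 = -204687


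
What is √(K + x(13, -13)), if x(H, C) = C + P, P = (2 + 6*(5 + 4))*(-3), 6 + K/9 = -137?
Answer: 2*I*√367 ≈ 38.315*I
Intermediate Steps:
K = -1287 (K = -54 + 9*(-137) = -54 - 1233 = -1287)
P = -168 (P = (2 + 6*9)*(-3) = (2 + 54)*(-3) = 56*(-3) = -168)
x(H, C) = -168 + C (x(H, C) = C - 168 = -168 + C)
√(K + x(13, -13)) = √(-1287 + (-168 - 13)) = √(-1287 - 181) = √(-1468) = 2*I*√367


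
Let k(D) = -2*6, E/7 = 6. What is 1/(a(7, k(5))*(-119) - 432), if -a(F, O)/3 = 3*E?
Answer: 1/44550 ≈ 2.2447e-5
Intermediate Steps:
E = 42 (E = 7*6 = 42)
k(D) = -12
a(F, O) = -378 (a(F, O) = -9*42 = -3*126 = -378)
1/(a(7, k(5))*(-119) - 432) = 1/(-378*(-119) - 432) = 1/(44982 - 432) = 1/44550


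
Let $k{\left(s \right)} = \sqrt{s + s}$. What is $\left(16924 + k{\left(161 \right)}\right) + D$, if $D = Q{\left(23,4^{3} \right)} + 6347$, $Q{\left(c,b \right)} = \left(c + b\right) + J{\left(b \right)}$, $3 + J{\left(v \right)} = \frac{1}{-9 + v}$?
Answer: $\frac{1284526}{55} + \sqrt{322} \approx 23373.0$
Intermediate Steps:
$k{\left(s \right)} = \sqrt{2} \sqrt{s}$ ($k{\left(s \right)} = \sqrt{2 s} = \sqrt{2} \sqrt{s}$)
$J{\left(v \right)} = -3 + \frac{1}{-9 + v}$
$Q{\left(c,b \right)} = b + c + \frac{28 - 3 b}{-9 + b}$ ($Q{\left(c,b \right)} = \left(c + b\right) + \frac{28 - 3 b}{-9 + b} = \left(b + c\right) + \frac{28 - 3 b}{-9 + b} = b + c + \frac{28 - 3 b}{-9 + b}$)
$D = \frac{353706}{55}$ ($D = \frac{28 - 3 \cdot 4^{3} + \left(-9 + 4^{3}\right) \left(4^{3} + 23\right)}{-9 + 4^{3}} + 6347 = \frac{28 - 192 + \left(-9 + 64\right) \left(64 + 23\right)}{-9 + 64} + 6347 = \frac{28 - 192 + 55 \cdot 87}{55} + 6347 = \frac{28 - 192 + 4785}{55} + 6347 = \frac{1}{55} \cdot 4621 + 6347 = \frac{4621}{55} + 6347 = \frac{353706}{55} \approx 6431.0$)
$\left(16924 + k{\left(161 \right)}\right) + D = \left(16924 + \sqrt{2} \sqrt{161}\right) + \frac{353706}{55} = \left(16924 + \sqrt{322}\right) + \frac{353706}{55} = \frac{1284526}{55} + \sqrt{322}$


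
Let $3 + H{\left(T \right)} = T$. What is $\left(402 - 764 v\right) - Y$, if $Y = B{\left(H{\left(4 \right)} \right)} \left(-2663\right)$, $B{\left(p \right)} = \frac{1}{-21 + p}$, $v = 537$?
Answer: $- \frac{8199983}{20} \approx -4.1 \cdot 10^{5}$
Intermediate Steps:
$H{\left(T \right)} = -3 + T$
$Y = \frac{2663}{20}$ ($Y = \frac{1}{-21 + \left(-3 + 4\right)} \left(-2663\right) = \frac{1}{-21 + 1} \left(-2663\right) = \frac{1}{-20} \left(-2663\right) = \left(- \frac{1}{20}\right) \left(-2663\right) = \frac{2663}{20} \approx 133.15$)
$\left(402 - 764 v\right) - Y = \left(402 - 410268\right) - \frac{2663}{20} = -409866 - \frac{2663}{20} = - \frac{8199983}{20}$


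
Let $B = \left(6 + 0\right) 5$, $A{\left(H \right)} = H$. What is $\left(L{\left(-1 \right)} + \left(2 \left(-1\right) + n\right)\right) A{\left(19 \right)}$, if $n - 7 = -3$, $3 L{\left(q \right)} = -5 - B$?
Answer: $- \frac{551}{3} \approx -183.67$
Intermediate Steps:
$B = 30$ ($B = 6 \cdot 5 = 30$)
$L{\left(q \right)} = - \frac{35}{3}$ ($L{\left(q \right)} = \frac{-5 - 30}{3} = \frac{1}{3} \left(-35\right) = - \frac{35}{3}$)
$n = 4$ ($n = 7 - 3 = 4$)
$\left(L{\left(-1 \right)} + \left(2 \left(-1\right) + n\right)\right) A{\left(19 \right)} = \left(- \frac{35}{3} + \left(2 \left(-1\right) + 4\right)\right) 19 = \left(- \frac{35}{3} + \left(-2 + 4\right)\right) 19 = \left(- \frac{35}{3} + 2\right) 19 = \left(- \frac{29}{3}\right) 19 = - \frac{551}{3}$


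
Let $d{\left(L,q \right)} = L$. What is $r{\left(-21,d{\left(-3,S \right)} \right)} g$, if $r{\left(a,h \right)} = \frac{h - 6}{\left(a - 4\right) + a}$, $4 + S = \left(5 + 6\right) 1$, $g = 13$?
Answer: $\frac{117}{46} \approx 2.5435$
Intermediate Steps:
$S = 7$ ($S = -4 + \left(5 + 6\right) 1 = -4 + 11 \cdot 1 = -4 + 11 = 7$)
$r{\left(a,h \right)} = \frac{-6 + h}{-4 + 2 a}$ ($r{\left(a,h \right)} = \frac{-6 + h}{\left(-4 + a\right) + a} = \frac{-6 + h}{-4 + 2 a}$)
$r{\left(-21,d{\left(-3,S \right)} \right)} g = \frac{-6 - 3}{2 \left(-2 - 21\right)} 13 = \frac{1}{2} \frac{1}{-23} \left(-9\right) 13 = \frac{1}{2} \left(- \frac{1}{23}\right) \left(-9\right) 13 = \frac{9}{46} \cdot 13 = \frac{117}{46}$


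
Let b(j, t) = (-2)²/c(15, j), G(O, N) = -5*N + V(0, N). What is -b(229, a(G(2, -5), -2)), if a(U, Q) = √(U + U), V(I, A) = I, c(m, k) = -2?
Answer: 2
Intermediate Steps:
G(O, N) = -5*N (G(O, N) = -5*N + 0 = -5*N)
a(U, Q) = √2*√U (a(U, Q) = √(2*U) = √2*√U)
b(j, t) = -2 (b(j, t) = (-2)²/(-2) = 4*(-½) = -2)
-b(229, a(G(2, -5), -2)) = -1*(-2) = 2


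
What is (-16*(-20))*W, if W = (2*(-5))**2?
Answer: 32000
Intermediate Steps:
W = 100 (W = (-10)**2 = 100)
(-16*(-20))*W = -16*(-20)*100 = 320*100 = 32000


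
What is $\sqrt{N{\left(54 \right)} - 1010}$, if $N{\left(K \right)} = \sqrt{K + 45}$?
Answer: $\sqrt{-1010 + 3 \sqrt{11}} \approx 31.624 i$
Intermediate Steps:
$N{\left(K \right)} = \sqrt{45 + K}$
$\sqrt{N{\left(54 \right)} - 1010} = \sqrt{\sqrt{45 + 54} - 1010} = \sqrt{\sqrt{99} - 1010} = \sqrt{3 \sqrt{11} - 1010} = \sqrt{-1010 + 3 \sqrt{11}}$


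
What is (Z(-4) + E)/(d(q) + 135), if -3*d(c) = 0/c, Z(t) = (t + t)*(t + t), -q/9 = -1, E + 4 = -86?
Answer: -26/135 ≈ -0.19259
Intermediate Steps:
E = -90 (E = -4 - 86 = -90)
q = 9 (q = -9*(-1) = 9)
Z(t) = 4*t² (Z(t) = (2*t)*(2*t) = 4*t²)
d(c) = 0 (d(c) = -0/c = -⅓*0 = 0)
(Z(-4) + E)/(d(q) + 135) = (4*(-4)² - 90)/(0 + 135) = (4*16 - 90)/135 = (64 - 90)/135 = (1/135)*(-26) = -26/135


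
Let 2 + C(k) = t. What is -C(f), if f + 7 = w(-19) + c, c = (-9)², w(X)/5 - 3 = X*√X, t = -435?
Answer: 437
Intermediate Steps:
w(X) = 15 + 5*X^(3/2) (w(X) = 15 + 5*(X*√X) = 15 + 5*X^(3/2))
c = 81
f = 89 - 95*I*√19 (f = -7 + ((15 + 5*(-19)^(3/2)) + 81) = -7 + ((15 + 5*(-19*I*√19)) + 81) = -7 + ((15 - 95*I*√19) + 81) = -7 + (96 - 95*I*√19) = 89 - 95*I*√19 ≈ 89.0 - 414.1*I)
C(k) = -437 (C(k) = -2 - 435 = -437)
-C(f) = -1*(-437) = 437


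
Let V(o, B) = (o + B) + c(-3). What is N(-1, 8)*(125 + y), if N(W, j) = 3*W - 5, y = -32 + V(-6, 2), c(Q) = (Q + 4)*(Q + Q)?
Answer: -664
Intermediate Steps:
c(Q) = 2*Q*(4 + Q) (c(Q) = (4 + Q)*(2*Q) = 2*Q*(4 + Q))
V(o, B) = -6 + B + o (V(o, B) = (o + B) + 2*(-3)*(4 - 3) = (B + o) + 2*(-3)*1 = (B + o) - 6 = -6 + B + o)
y = -42 (y = -32 + (-6 + 2 - 6) = -32 - 10 = -42)
N(W, j) = -5 + 3*W
N(-1, 8)*(125 + y) = (-5 + 3*(-1))*(125 - 42) = (-5 - 3)*83 = -8*83 = -664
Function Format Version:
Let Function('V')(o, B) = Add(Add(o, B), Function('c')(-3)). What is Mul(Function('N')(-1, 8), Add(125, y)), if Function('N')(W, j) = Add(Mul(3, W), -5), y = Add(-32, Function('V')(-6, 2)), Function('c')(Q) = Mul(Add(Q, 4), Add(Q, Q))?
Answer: -664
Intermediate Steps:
Function('c')(Q) = Mul(2, Q, Add(4, Q)) (Function('c')(Q) = Mul(Add(4, Q), Mul(2, Q)) = Mul(2, Q, Add(4, Q)))
Function('V')(o, B) = Add(-6, B, o) (Function('V')(o, B) = Add(Add(o, B), Mul(2, -3, Add(4, -3))) = Add(Add(B, o), Mul(2, -3, 1)) = Add(Add(B, o), -6) = Add(-6, B, o))
y = -42 (y = Add(-32, Add(-6, 2, -6)) = Add(-32, -10) = -42)
Function('N')(W, j) = Add(-5, Mul(3, W))
Mul(Function('N')(-1, 8), Add(125, y)) = Mul(Add(-5, Mul(3, -1)), Add(125, -42)) = Mul(Add(-5, -3), 83) = Mul(-8, 83) = -664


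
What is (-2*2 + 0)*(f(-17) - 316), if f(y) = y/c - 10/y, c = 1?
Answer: 22604/17 ≈ 1329.6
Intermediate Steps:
f(y) = y - 10/y (f(y) = y/1 - 10/y = y*1 - 10/y = y - 10/y)
(-2*2 + 0)*(f(-17) - 316) = (-2*2 + 0)*((-17 - 10/(-17)) - 316) = (-4 + 0)*((-17 - 10*(-1/17)) - 316) = -4*((-17 + 10/17) - 316) = -4*(-279/17 - 316) = -4*(-5651/17) = 22604/17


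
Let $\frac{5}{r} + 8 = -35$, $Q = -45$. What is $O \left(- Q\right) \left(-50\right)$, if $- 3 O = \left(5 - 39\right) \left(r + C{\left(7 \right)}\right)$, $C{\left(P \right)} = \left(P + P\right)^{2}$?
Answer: $- \frac{214786500}{43} \approx -4.995 \cdot 10^{6}$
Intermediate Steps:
$r = - \frac{5}{43}$ ($r = \frac{5}{-8 - 35} = \frac{5}{-43} = 5 \left(- \frac{1}{43}\right) = - \frac{5}{43} \approx -0.11628$)
$C{\left(P \right)} = 4 P^{2}$ ($C{\left(P \right)} = \left(2 P\right)^{2} = 4 P^{2}$)
$O = \frac{286382}{129}$ ($O = - \frac{\left(5 - 39\right) \left(- \frac{5}{43} + 4 \cdot 7^{2}\right)}{3} = - \frac{\left(-34\right) \left(- \frac{5}{43} + 4 \cdot 49\right)}{3} = - \frac{\left(-34\right) \left(- \frac{5}{43} + 196\right)}{3} = - \frac{\left(-34\right) \frac{8423}{43}}{3} = \left(- \frac{1}{3}\right) \left(- \frac{286382}{43}\right) = \frac{286382}{129} \approx 2220.0$)
$O \left(- Q\right) \left(-50\right) = \frac{286382 \left(\left(-1\right) \left(-45\right)\right)}{129} \left(-50\right) = \frac{286382}{129} \cdot 45 \left(-50\right) = \frac{4295730}{43} \left(-50\right) = - \frac{214786500}{43}$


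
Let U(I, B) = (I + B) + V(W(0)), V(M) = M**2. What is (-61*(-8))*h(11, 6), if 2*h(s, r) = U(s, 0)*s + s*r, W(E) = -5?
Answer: 112728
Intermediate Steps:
U(I, B) = 25 + B + I (U(I, B) = (I + B) + (-5)**2 = (B + I) + 25 = 25 + B + I)
h(s, r) = r*s/2 + s*(25 + s)/2 (h(s, r) = ((25 + 0 + s)*s + s*r)/2 = ((25 + s)*s + r*s)/2 = (s*(25 + s) + r*s)/2 = (r*s + s*(25 + s))/2 = r*s/2 + s*(25 + s)/2)
(-61*(-8))*h(11, 6) = (-61*(-8))*((1/2)*11*(25 + 6 + 11)) = 488*((1/2)*11*42) = 488*231 = 112728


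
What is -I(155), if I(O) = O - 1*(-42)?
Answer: -197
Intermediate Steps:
I(O) = 42 + O (I(O) = O + 42 = 42 + O)
-I(155) = -(42 + 155) = -1*197 = -197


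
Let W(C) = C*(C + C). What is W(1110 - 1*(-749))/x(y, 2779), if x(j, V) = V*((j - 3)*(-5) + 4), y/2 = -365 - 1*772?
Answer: 6911762/31650031 ≈ 0.21838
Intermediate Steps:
y = -2274 (y = 2*(-365 - 1*772) = 2*(-365 - 772) = 2*(-1137) = -2274)
W(C) = 2*C² (W(C) = C*(2*C) = 2*C²)
x(j, V) = V*(19 - 5*j) (x(j, V) = V*((-3 + j)*(-5) + 4) = V*((15 - 5*j) + 4) = V*(19 - 5*j))
W(1110 - 1*(-749))/x(y, 2779) = (2*(1110 - 1*(-749))²)/((2779*(19 - 5*(-2274)))) = (2*(1110 + 749)²)/((2779*(19 + 11370))) = (2*1859²)/((2779*11389)) = (2*3455881)/31650031 = 6911762*(1/31650031) = 6911762/31650031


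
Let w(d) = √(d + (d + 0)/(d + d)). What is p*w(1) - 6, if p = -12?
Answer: -6 - 6*√6 ≈ -20.697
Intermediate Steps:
w(d) = √(½ + d) (w(d) = √(d + d/((2*d))) = √(d + d*(1/(2*d))) = √(d + ½) = √(½ + d))
p*w(1) - 6 = -6*√(2 + 4*1) - 6 = -6*√(2 + 4) - 6 = -6*√6 - 6 = -6 - 6*√6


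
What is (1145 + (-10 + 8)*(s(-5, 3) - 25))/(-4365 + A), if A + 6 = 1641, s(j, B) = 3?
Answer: -1189/2730 ≈ -0.43553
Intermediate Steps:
A = 1635 (A = -6 + 1641 = 1635)
(1145 + (-10 + 8)*(s(-5, 3) - 25))/(-4365 + A) = (1145 + (-10 + 8)*(3 - 25))/(-4365 + 1635) = (1145 - 2*(-22))/(-2730) = (1145 + 44)*(-1/2730) = 1189*(-1/2730) = -1189/2730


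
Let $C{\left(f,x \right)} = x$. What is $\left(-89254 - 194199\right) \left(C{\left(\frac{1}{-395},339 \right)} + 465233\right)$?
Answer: $-131967780116$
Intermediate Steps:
$\left(-89254 - 194199\right) \left(C{\left(\frac{1}{-395},339 \right)} + 465233\right) = \left(-89254 - 194199\right) \left(339 + 465233\right) = \left(-283453\right) 465572 = -131967780116$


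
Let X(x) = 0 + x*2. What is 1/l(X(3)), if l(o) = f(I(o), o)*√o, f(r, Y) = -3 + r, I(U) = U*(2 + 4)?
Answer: √6/198 ≈ 0.012371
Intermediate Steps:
I(U) = 6*U (I(U) = U*6 = 6*U)
X(x) = 2*x (X(x) = 0 + 2*x = 2*x)
l(o) = √o*(-3 + 6*o) (l(o) = (-3 + 6*o)*√o = √o*(-3 + 6*o))
1/l(X(3)) = 1/(√(2*3)*(-3 + 6*(2*3))) = 1/(√6*(-3 + 6*6)) = 1/(√6*(-3 + 36)) = 1/(√6*33) = 1/(33*√6) = √6/198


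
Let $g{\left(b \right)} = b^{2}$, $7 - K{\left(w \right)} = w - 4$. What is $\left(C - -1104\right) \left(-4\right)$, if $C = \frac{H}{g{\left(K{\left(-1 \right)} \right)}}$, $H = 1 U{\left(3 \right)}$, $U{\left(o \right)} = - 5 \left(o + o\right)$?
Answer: $- \frac{26491}{6} \approx -4415.2$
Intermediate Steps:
$K{\left(w \right)} = 11 - w$ ($K{\left(w \right)} = 7 - \left(w - 4\right) = 7 - \left(-4 + w\right) = 11 - w$)
$U{\left(o \right)} = - 10 o$ ($U{\left(o \right)} = - 5 \cdot 2 o = - 10 o$)
$H = -30$ ($H = 1 \left(\left(-10\right) 3\right) = 1 \left(-30\right) = -30$)
$C = - \frac{5}{24}$ ($C = - \frac{30}{\left(11 - -1\right)^{2}} = - \frac{30}{\left(11 + 1\right)^{2}} = - \frac{30}{12^{2}} = - \frac{30}{144} = \left(-30\right) \frac{1}{144} = - \frac{5}{24} \approx -0.20833$)
$\left(C - -1104\right) \left(-4\right) = \left(- \frac{5}{24} - -1104\right) \left(-4\right) = \left(- \frac{5}{24} + 1104\right) \left(-4\right) = \frac{26491}{24} \left(-4\right) = - \frac{26491}{6}$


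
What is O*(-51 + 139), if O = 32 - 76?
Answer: -3872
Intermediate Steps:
O = -44
O*(-51 + 139) = -44*(-51 + 139) = -44*88 = -3872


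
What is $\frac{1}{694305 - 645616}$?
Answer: $\frac{1}{48689} \approx 2.0539 \cdot 10^{-5}$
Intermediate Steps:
$\frac{1}{694305 - 645616} = \frac{1}{48689}$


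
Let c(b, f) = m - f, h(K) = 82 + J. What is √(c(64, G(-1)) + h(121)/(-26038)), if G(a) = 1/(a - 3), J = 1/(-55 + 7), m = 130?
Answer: √12715837561074/312456 ≈ 11.413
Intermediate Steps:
J = -1/48 (J = 1/(-48) = -1/48 ≈ -0.020833)
G(a) = 1/(-3 + a)
h(K) = 3935/48 (h(K) = 82 - 1/48 = 3935/48)
c(b, f) = 130 - f
√(c(64, G(-1)) + h(121)/(-26038)) = √((130 - 1/(-3 - 1)) + (3935/48)/(-26038)) = √((130 - 1/(-4)) + (3935/48)*(-1/26038)) = √((130 - 1*(-¼)) - 3935/1249824) = √((130 + ¼) - 3935/1249824) = √(521/4 - 3935/1249824) = √(162785641/1249824) = √12715837561074/312456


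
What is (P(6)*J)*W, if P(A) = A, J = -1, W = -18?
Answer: 108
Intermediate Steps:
(P(6)*J)*W = (6*(-1))*(-18) = -6*(-18) = 108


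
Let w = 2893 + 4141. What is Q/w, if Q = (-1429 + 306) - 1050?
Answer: -2173/7034 ≈ -0.30893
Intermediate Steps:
Q = -2173 (Q = -1123 - 1050 = -2173)
w = 7034
Q/w = -2173/7034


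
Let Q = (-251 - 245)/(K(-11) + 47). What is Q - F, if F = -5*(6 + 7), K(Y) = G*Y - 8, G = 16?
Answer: 9401/137 ≈ 68.620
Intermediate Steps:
K(Y) = -8 + 16*Y (K(Y) = 16*Y - 8 = -8 + 16*Y)
Q = 496/137 (Q = (-251 - 245)/((-8 + 16*(-11)) + 47) = -496/((-8 - 176) + 47) = -496/(-184 + 47) = -496/(-137) = -496*(-1/137) = 496/137 ≈ 3.6204)
F = -65 (F = -5*13 = -65)
Q - F = 496/137 - 1*(-65) = 496/137 + 65 = 9401/137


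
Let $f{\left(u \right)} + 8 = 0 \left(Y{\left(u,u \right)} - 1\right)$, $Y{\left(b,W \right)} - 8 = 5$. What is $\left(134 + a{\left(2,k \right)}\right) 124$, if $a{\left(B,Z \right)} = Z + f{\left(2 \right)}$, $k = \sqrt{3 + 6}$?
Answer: $15996$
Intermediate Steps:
$k = 3$ ($k = \sqrt{9} = 3$)
$Y{\left(b,W \right)} = 13$ ($Y{\left(b,W \right)} = 8 + 5 = 13$)
$f{\left(u \right)} = -8$ ($f{\left(u \right)} = -8 + 0 \left(13 - 1\right) = -8 + 0 \cdot 12 = -8 + 0 = -8$)
$a{\left(B,Z \right)} = -8 + Z$ ($a{\left(B,Z \right)} = Z - 8 = -8 + Z$)
$\left(134 + a{\left(2,k \right)}\right) 124 = \left(134 + \left(-8 + 3\right)\right) 124 = \left(134 - 5\right) 124 = 129 \cdot 124 = 15996$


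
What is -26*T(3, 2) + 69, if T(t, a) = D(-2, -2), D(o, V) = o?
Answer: 121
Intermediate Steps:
T(t, a) = -2
-26*T(3, 2) + 69 = -26*(-2) + 69 = 52 + 69 = 121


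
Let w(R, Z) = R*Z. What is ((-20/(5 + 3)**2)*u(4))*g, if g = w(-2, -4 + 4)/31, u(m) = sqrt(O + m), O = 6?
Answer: 0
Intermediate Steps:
u(m) = sqrt(6 + m)
g = 0 (g = -2*(-4 + 4)/31 = -2*0*(1/31) = 0*(1/31) = 0)
((-20/(5 + 3)**2)*u(4))*g = ((-20/(5 + 3)**2)*sqrt(6 + 4))*0 = ((-20/(8**2))*sqrt(10))*0 = ((-20/64)*sqrt(10))*0 = ((-20*1/64)*sqrt(10))*0 = -5*sqrt(10)/16*0 = 0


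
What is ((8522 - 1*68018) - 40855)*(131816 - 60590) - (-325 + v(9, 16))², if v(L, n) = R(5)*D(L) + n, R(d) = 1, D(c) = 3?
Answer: -7147693962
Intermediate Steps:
v(L, n) = 3 + n (v(L, n) = 1*3 + n = 3 + n)
((8522 - 1*68018) - 40855)*(131816 - 60590) - (-325 + v(9, 16))² = ((8522 - 1*68018) - 40855)*(131816 - 60590) - (-325 + (3 + 16))² = ((8522 - 68018) - 40855)*71226 - (-325 + 19)² = (-59496 - 40855)*71226 - 1*(-306)² = -100351*71226 - 1*93636 = -7147600326 - 93636 = -7147693962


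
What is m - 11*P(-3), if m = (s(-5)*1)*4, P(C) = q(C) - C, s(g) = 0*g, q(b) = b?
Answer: 0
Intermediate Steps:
s(g) = 0
P(C) = 0 (P(C) = C - C = 0)
m = 0 (m = (0*1)*4 = 0*4 = 0)
m - 11*P(-3) = 0 - 11*0 = 0 + 0 = 0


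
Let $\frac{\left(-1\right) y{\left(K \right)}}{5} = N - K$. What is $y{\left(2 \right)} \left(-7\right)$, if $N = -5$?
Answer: $-245$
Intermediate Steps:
$y{\left(K \right)} = 25 + 5 K$ ($y{\left(K \right)} = - 5 \left(-5 - K\right) = 25 + 5 K$)
$y{\left(2 \right)} \left(-7\right) = \left(25 + 5 \cdot 2\right) \left(-7\right) = \left(25 + 10\right) \left(-7\right) = 35 \left(-7\right) = -245$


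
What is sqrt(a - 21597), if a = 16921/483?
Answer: I*sqrt(5030169690)/483 ≈ 146.84*I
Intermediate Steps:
a = 16921/483 (a = 16921*(1/483) = 16921/483 ≈ 35.033)
sqrt(a - 21597) = sqrt(16921/483 - 21597) = sqrt(-10414430/483) = I*sqrt(5030169690)/483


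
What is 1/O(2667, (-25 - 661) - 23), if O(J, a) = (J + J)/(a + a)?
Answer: -709/2667 ≈ -0.26584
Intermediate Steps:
O(J, a) = J/a (O(J, a) = (2*J)/((2*a)) = (2*J)*(1/(2*a)) = J/a)
1/O(2667, (-25 - 661) - 23) = 1/(2667/((-25 - 661) - 23)) = 1/(2667/(-686 - 23)) = 1/(2667/(-709)) = 1/(2667*(-1/709)) = 1/(-2667/709) = -709/2667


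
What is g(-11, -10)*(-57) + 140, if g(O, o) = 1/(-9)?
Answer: 439/3 ≈ 146.33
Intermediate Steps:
g(O, o) = -⅑
g(-11, -10)*(-57) + 140 = -⅑*(-57) + 140 = 19/3 + 140 = 439/3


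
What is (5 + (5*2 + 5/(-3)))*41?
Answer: 1640/3 ≈ 546.67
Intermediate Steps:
(5 + (5*2 + 5/(-3)))*41 = (5 + (10 + 5*(-⅓)))*41 = (5 + (10 - 5/3))*41 = (5 + 25/3)*41 = (40/3)*41 = 1640/3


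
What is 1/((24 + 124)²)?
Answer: 1/21904 ≈ 4.5654e-5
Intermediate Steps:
1/((24 + 124)²) = 1/(148²) = 1/21904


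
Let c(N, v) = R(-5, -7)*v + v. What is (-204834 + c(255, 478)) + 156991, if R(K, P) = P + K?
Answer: -53101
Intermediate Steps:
R(K, P) = K + P
c(N, v) = -11*v (c(N, v) = (-5 - 7)*v + v = -12*v + v = -11*v)
(-204834 + c(255, 478)) + 156991 = (-204834 - 11*478) + 156991 = (-204834 - 5258) + 156991 = -210092 + 156991 = -53101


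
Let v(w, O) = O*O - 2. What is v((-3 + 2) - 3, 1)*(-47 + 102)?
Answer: -55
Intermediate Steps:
v(w, O) = -2 + O² (v(w, O) = O² - 2 = -2 + O²)
v((-3 + 2) - 3, 1)*(-47 + 102) = (-2 + 1²)*(-47 + 102) = (-2 + 1)*55 = -1*55 = -55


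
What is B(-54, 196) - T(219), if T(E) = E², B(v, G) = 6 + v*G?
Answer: -58539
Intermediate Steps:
B(v, G) = 6 + G*v
B(-54, 196) - T(219) = (6 + 196*(-54)) - 1*219² = (6 - 10584) - 1*47961 = -10578 - 47961 = -58539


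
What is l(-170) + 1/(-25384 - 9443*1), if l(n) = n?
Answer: -5920591/34827 ≈ -170.00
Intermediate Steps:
l(-170) + 1/(-25384 - 9443*1) = -170 + 1/(-25384 - 9443*1) = -170 + 1/(-25384 - 9443) = -170 + 1/(-34827) = -170 - 1/34827 = -5920591/34827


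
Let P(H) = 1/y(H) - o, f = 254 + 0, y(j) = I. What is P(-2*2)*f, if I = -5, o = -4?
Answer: 4826/5 ≈ 965.20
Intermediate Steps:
y(j) = -5
f = 254
P(H) = 19/5 (P(H) = 1/(-5) - 1*(-4) = -1/5 + 4 = 19/5)
P(-2*2)*f = (19/5)*254 = 4826/5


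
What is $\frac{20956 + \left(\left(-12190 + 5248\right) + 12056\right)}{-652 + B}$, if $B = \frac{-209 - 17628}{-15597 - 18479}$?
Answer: $- \frac{59224088}{1479981} \approx -40.017$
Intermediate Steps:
$B = \frac{17837}{34076}$ ($B = \frac{-209 - 17628}{-34076} = \left(-17837\right) \left(- \frac{1}{34076}\right) = \frac{17837}{34076} \approx 0.52345$)
$\frac{20956 + \left(\left(-12190 + 5248\right) + 12056\right)}{-652 + B} = \frac{20956 + \left(\left(-12190 + 5248\right) + 12056\right)}{-652 + \frac{17837}{34076}} = \frac{20956 + \left(-6942 + 12056\right)}{- \frac{22199715}{34076}} = \left(20956 + 5114\right) \left(- \frac{34076}{22199715}\right) = 26070 \left(- \frac{34076}{22199715}\right) = - \frac{59224088}{1479981}$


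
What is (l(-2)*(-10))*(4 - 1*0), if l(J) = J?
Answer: 80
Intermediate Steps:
(l(-2)*(-10))*(4 - 1*0) = (-2*(-10))*(4 - 1*0) = 20*(4 + 0) = 20*4 = 80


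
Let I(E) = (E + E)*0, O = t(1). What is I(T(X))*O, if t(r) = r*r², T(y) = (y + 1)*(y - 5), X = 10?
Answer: 0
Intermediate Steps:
T(y) = (1 + y)*(-5 + y)
t(r) = r³
O = 1 (O = 1³ = 1)
I(E) = 0 (I(E) = (2*E)*0 = 0)
I(T(X))*O = 0*1 = 0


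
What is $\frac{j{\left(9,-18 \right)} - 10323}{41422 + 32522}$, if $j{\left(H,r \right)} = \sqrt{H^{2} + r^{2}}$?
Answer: $- \frac{1147}{8216} + \frac{\sqrt{5}}{8216} \approx -0.13933$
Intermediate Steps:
$\frac{j{\left(9,-18 \right)} - 10323}{41422 + 32522} = \frac{\sqrt{9^{2} + \left(-18\right)^{2}} - 10323}{41422 + 32522} = \frac{\sqrt{81 + 324} - 10323}{73944} = \left(\sqrt{405} - 10323\right) \frac{1}{73944} = \left(9 \sqrt{5} - 10323\right) \frac{1}{73944} = \left(-10323 + 9 \sqrt{5}\right) \frac{1}{73944} = - \frac{1147}{8216} + \frac{\sqrt{5}}{8216}$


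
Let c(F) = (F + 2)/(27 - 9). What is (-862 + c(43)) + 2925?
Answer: 4131/2 ≈ 2065.5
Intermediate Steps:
c(F) = 1/9 + F/18 (c(F) = (2 + F)/18 = (2 + F)*(1/18) = 1/9 + F/18)
(-862 + c(43)) + 2925 = (-862 + (1/9 + (1/18)*43)) + 2925 = (-862 + (1/9 + 43/18)) + 2925 = (-862 + 5/2) + 2925 = -1719/2 + 2925 = 4131/2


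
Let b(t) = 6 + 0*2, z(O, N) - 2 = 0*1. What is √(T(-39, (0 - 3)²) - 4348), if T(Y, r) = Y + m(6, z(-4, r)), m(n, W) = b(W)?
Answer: I*√4381 ≈ 66.189*I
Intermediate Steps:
z(O, N) = 2 (z(O, N) = 2 + 0*1 = 2 + 0 = 2)
b(t) = 6 (b(t) = 6 + 0 = 6)
m(n, W) = 6
T(Y, r) = 6 + Y (T(Y, r) = Y + 6 = 6 + Y)
√(T(-39, (0 - 3)²) - 4348) = √((6 - 39) - 4348) = √(-33 - 4348) = √(-4381) = I*√4381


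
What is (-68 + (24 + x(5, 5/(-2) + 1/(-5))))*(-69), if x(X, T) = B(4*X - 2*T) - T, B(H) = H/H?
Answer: 27807/10 ≈ 2780.7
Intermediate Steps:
B(H) = 1
x(X, T) = 1 - T
(-68 + (24 + x(5, 5/(-2) + 1/(-5))))*(-69) = (-68 + (24 + (1 - (5/(-2) + 1/(-5)))))*(-69) = (-68 + (24 + (1 - (5*(-½) + 1*(-⅕)))))*(-69) = (-68 + (24 + (1 - (-5/2 - ⅕))))*(-69) = (-68 + (24 + (1 - 1*(-27/10))))*(-69) = (-68 + (24 + (1 + 27/10)))*(-69) = (-68 + (24 + 37/10))*(-69) = (-68 + 277/10)*(-69) = -403/10*(-69) = 27807/10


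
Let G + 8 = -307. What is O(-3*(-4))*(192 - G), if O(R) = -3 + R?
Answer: 4563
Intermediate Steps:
G = -315 (G = -8 - 307 = -315)
O(-3*(-4))*(192 - G) = (-3 - 3*(-4))*(192 - 1*(-315)) = (-3 + 12)*(192 + 315) = 9*507 = 4563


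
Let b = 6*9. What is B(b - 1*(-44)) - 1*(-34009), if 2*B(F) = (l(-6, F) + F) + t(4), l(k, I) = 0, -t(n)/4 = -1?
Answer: 34060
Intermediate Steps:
b = 54
t(n) = 4 (t(n) = -4*(-1) = 4)
B(F) = 2 + F/2 (B(F) = ((0 + F) + 4)/2 = (F + 4)/2 = (4 + F)/2 = 2 + F/2)
B(b - 1*(-44)) - 1*(-34009) = (2 + (54 - 1*(-44))/2) - 1*(-34009) = (2 + (54 + 44)/2) + 34009 = (2 + (½)*98) + 34009 = (2 + 49) + 34009 = 51 + 34009 = 34060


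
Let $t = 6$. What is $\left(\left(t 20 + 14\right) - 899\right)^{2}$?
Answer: $585225$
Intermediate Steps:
$\left(\left(t 20 + 14\right) - 899\right)^{2} = \left(\left(6 \cdot 20 + 14\right) - 899\right)^{2} = \left(\left(120 + 14\right) - 899\right)^{2} = \left(134 - 899\right)^{2} = \left(-765\right)^{2} = 585225$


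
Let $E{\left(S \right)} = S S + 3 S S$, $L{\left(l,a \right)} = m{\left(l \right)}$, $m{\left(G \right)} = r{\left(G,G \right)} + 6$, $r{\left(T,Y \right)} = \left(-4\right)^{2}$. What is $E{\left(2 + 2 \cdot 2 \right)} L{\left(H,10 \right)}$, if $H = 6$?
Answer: $3168$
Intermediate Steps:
$r{\left(T,Y \right)} = 16$
$m{\left(G \right)} = 22$ ($m{\left(G \right)} = 16 + 6 = 22$)
$L{\left(l,a \right)} = 22$
$E{\left(S \right)} = 4 S^{2}$ ($E{\left(S \right)} = S^{2} + 3 S^{2} = 4 S^{2}$)
$E{\left(2 + 2 \cdot 2 \right)} L{\left(H,10 \right)} = 4 \left(2 + 2 \cdot 2\right)^{2} \cdot 22 = 4 \left(2 + 4\right)^{2} \cdot 22 = 4 \cdot 6^{2} \cdot 22 = 4 \cdot 36 \cdot 22 = 144 \cdot 22 = 3168$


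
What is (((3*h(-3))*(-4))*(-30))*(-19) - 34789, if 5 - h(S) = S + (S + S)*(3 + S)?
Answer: -89509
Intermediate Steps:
h(S) = 5 - S - 2*S*(3 + S) (h(S) = 5 - (S + (S + S)*(3 + S)) = 5 - (S + (2*S)*(3 + S)) = 5 - (S + 2*S*(3 + S)) = 5 + (-S - 2*S*(3 + S)) = 5 - S - 2*S*(3 + S))
(((3*h(-3))*(-4))*(-30))*(-19) - 34789 = (((3*(5 - 7*(-3) - 2*(-3)**2))*(-4))*(-30))*(-19) - 34789 = (((3*(5 + 21 - 2*9))*(-4))*(-30))*(-19) - 34789 = (((3*(5 + 21 - 18))*(-4))*(-30))*(-19) - 34789 = (((3*8)*(-4))*(-30))*(-19) - 34789 = ((24*(-4))*(-30))*(-19) - 34789 = -96*(-30)*(-19) - 34789 = 2880*(-19) - 34789 = -54720 - 34789 = -89509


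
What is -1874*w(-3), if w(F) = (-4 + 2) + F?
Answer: 9370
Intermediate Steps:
w(F) = -2 + F
-1874*w(-3) = -1874*(-2 - 3) = -1874*(-5) = 9370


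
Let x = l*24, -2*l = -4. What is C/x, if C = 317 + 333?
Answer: 325/24 ≈ 13.542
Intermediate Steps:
C = 650
l = 2 (l = -½*(-4) = 2)
x = 48 (x = 2*24 = 48)
C/x = 650/48 = 650*(1/48) = 325/24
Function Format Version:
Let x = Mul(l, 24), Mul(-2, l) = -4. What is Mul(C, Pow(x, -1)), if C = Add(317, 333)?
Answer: Rational(325, 24) ≈ 13.542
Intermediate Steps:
C = 650
l = 2 (l = Mul(Rational(-1, 2), -4) = 2)
x = 48 (x = Mul(2, 24) = 48)
Mul(C, Pow(x, -1)) = Mul(650, Pow(48, -1)) = Mul(650, Rational(1, 48)) = Rational(325, 24)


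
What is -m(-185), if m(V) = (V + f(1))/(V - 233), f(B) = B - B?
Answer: -185/418 ≈ -0.44258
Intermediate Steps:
f(B) = 0
m(V) = V/(-233 + V) (m(V) = (V + 0)/(V - 233) = V/(-233 + V))
-m(-185) = -(-185)/(-233 - 185) = -(-185)/(-418) = -(-185)*(-1)/418 = -1*185/418 = -185/418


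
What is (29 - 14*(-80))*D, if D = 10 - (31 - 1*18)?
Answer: -3447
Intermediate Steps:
D = -3 (D = 10 - (31 - 18) = 10 - 1*13 = 10 - 13 = -3)
(29 - 14*(-80))*D = (29 - 14*(-80))*(-3) = (29 + 1120)*(-3) = 1149*(-3) = -3447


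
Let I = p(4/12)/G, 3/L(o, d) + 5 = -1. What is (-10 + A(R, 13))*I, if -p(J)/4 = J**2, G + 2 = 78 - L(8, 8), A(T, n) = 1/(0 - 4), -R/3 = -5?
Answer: 82/1377 ≈ 0.059550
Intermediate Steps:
R = 15 (R = -3*(-5) = 15)
L(o, d) = -1/2 (L(o, d) = 3/(-5 - 1) = 3/(-6) = 3*(-1/6) = -1/2)
A(T, n) = -1/4 (A(T, n) = 1/(-4) = -1/4)
G = 153/2 (G = -2 + (78 - 1*(-1/2)) = -2 + (78 + 1/2) = -2 + 157/2 = 153/2 ≈ 76.500)
p(J) = -4*J**2
I = -8/1377 (I = (-4*(4/12)**2)/(153/2) = -4*(4*(1/12))**2*(2/153) = -4*(1/3)**2*(2/153) = -4*1/9*(2/153) = -4/9*2/153 = -8/1377 ≈ -0.0058097)
(-10 + A(R, 13))*I = (-10 - 1/4)*(-8/1377) = -41/4*(-8/1377) = 82/1377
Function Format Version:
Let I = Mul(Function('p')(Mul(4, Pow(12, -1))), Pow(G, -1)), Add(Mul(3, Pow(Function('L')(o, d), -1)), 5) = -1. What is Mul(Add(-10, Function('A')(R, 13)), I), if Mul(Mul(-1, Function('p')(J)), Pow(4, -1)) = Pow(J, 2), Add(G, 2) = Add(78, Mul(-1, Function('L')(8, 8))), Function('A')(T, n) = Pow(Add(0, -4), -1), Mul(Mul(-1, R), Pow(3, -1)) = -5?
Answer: Rational(82, 1377) ≈ 0.059550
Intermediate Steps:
R = 15 (R = Mul(-3, -5) = 15)
Function('L')(o, d) = Rational(-1, 2) (Function('L')(o, d) = Mul(3, Pow(Add(-5, -1), -1)) = Mul(3, Pow(-6, -1)) = Mul(3, Rational(-1, 6)) = Rational(-1, 2))
Function('A')(T, n) = Rational(-1, 4) (Function('A')(T, n) = Pow(-4, -1) = Rational(-1, 4))
G = Rational(153, 2) (G = Add(-2, Add(78, Mul(-1, Rational(-1, 2)))) = Add(-2, Add(78, Rational(1, 2))) = Add(-2, Rational(157, 2)) = Rational(153, 2) ≈ 76.500)
Function('p')(J) = Mul(-4, Pow(J, 2))
I = Rational(-8, 1377) (I = Mul(Mul(-4, Pow(Mul(4, Pow(12, -1)), 2)), Pow(Rational(153, 2), -1)) = Mul(Mul(-4, Pow(Mul(4, Rational(1, 12)), 2)), Rational(2, 153)) = Mul(Mul(-4, Pow(Rational(1, 3), 2)), Rational(2, 153)) = Mul(Mul(-4, Rational(1, 9)), Rational(2, 153)) = Mul(Rational(-4, 9), Rational(2, 153)) = Rational(-8, 1377) ≈ -0.0058097)
Mul(Add(-10, Function('A')(R, 13)), I) = Mul(Add(-10, Rational(-1, 4)), Rational(-8, 1377)) = Mul(Rational(-41, 4), Rational(-8, 1377)) = Rational(82, 1377)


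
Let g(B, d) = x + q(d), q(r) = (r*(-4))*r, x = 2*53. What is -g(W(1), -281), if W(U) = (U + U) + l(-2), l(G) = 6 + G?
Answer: 315738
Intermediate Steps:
x = 106
q(r) = -4*r**2 (q(r) = (-4*r)*r = -4*r**2)
W(U) = 4 + 2*U (W(U) = (U + U) + (6 - 2) = 2*U + 4 = 4 + 2*U)
g(B, d) = 106 - 4*d**2
-g(W(1), -281) = -(106 - 4*(-281)**2) = -(106 - 4*78961) = -(106 - 315844) = -1*(-315738) = 315738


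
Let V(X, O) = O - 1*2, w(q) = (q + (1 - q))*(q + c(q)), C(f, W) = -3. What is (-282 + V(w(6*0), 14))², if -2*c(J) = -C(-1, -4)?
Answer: 72900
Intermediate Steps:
c(J) = -3/2 (c(J) = -(-1)*(-3)/2 = -½*3 = -3/2)
w(q) = -3/2 + q (w(q) = (q + (1 - q))*(q - 3/2) = 1*(-3/2 + q) = -3/2 + q)
V(X, O) = -2 + O (V(X, O) = O - 2 = -2 + O)
(-282 + V(w(6*0), 14))² = (-282 + (-2 + 14))² = (-282 + 12)² = (-270)² = 72900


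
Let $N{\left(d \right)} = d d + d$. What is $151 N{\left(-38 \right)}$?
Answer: $212306$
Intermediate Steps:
$N{\left(d \right)} = d + d^{2}$ ($N{\left(d \right)} = d^{2} + d = d + d^{2}$)
$151 N{\left(-38 \right)} = 151 \left(- 38 \left(1 - 38\right)\right) = 151 \left(\left(-38\right) \left(-37\right)\right) = 151 \cdot 1406 = 212306$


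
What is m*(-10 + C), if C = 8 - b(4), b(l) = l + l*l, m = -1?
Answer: 22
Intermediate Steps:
b(l) = l + l²
C = -12 (C = 8 - 4*(1 + 4) = 8 - 4*5 = 8 - 1*20 = 8 - 20 = -12)
m*(-10 + C) = -(-10 - 12) = -1*(-22) = 22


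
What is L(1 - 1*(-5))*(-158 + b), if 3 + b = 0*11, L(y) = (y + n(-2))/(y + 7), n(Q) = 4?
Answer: -1610/13 ≈ -123.85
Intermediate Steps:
L(y) = (4 + y)/(7 + y) (L(y) = (y + 4)/(y + 7) = (4 + y)/(7 + y))
b = -3 (b = -3 + 0*11 = -3 + 0 = -3)
L(1 - 1*(-5))*(-158 + b) = ((4 + (1 - 1*(-5)))/(7 + (1 - 1*(-5))))*(-158 - 3) = ((4 + (1 + 5))/(7 + (1 + 5)))*(-161) = ((4 + 6)/(7 + 6))*(-161) = (10/13)*(-161) = -1610/13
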